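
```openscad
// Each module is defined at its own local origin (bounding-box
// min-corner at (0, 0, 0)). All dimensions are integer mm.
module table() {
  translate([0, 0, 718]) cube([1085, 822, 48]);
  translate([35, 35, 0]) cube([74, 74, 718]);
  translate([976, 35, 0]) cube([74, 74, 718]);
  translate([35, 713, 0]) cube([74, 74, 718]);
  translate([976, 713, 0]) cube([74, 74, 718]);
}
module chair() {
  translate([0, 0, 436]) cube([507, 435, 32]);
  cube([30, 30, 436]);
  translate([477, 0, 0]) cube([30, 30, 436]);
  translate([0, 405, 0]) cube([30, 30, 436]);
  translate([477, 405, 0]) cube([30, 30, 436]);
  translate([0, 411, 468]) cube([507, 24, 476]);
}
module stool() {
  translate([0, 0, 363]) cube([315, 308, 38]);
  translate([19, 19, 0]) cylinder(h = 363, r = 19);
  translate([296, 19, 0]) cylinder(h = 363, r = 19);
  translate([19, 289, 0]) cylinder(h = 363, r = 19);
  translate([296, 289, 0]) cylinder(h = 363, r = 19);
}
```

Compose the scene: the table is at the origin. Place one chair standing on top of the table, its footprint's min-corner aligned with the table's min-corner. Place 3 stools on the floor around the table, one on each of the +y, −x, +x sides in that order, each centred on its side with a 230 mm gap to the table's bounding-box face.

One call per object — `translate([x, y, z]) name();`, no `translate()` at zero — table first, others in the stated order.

table();
translate([0, 0, 766]) chair();
translate([385, 1052, 0]) stool();
translate([-545, 257, 0]) stool();
translate([1315, 257, 0]) stool();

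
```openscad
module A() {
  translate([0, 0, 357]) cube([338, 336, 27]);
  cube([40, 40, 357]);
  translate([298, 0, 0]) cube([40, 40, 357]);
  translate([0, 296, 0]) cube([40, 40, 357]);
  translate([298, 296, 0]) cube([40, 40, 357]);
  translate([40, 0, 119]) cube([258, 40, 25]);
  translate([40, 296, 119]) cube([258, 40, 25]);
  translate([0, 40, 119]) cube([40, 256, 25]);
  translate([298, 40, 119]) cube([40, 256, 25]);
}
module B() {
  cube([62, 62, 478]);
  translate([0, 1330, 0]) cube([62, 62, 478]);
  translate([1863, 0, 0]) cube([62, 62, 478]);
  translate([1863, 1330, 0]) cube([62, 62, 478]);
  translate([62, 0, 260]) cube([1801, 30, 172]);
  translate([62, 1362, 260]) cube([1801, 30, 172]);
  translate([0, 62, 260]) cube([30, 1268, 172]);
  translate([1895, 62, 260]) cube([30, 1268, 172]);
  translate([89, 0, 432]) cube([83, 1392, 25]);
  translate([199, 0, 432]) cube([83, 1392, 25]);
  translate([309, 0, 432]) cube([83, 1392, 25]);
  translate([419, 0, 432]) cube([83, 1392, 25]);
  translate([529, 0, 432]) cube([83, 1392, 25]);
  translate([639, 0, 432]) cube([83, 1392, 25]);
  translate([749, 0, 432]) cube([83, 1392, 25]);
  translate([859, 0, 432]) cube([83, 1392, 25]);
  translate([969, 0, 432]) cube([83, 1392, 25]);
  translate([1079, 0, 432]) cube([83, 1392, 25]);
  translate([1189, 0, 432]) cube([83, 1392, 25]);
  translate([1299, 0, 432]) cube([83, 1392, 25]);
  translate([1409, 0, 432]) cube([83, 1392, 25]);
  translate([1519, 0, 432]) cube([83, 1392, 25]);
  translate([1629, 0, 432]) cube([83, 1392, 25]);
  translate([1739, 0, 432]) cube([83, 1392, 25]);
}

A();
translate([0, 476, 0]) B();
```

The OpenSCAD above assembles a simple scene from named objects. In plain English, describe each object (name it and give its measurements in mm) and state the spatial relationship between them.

A is a four-legged stool. The seat is a 338×336×27 mm slab whose top surface is at z = 384 mm; four square legs, each 40×40 mm in cross-section, run from the floor (z = 0) to the underside of the seat, each flush with a corner of the seat. Four stretchers, 40 mm wide and 25 mm tall, connect adjacent legs with their undersides at z = 119 mm, each running between the inner faces of the legs it joins and aligned with the legs' outer faces on the other axis.

B is a bed frame 1925 mm long (x) by 1392 mm wide (y). Four 62×62 mm corner posts, 478 mm tall, at the corners of the footprint. Four rails of 30 mm thickness and 172 mm height run between adjacent posts with their undersides at z = 260 mm, their outer faces flush with the outside of the frame (the two x-running rails run between the posts' inner faces; the two y-running rails run between the posts' inner faces). 16 slats, each 83 mm wide (x) and 25 mm thick, lie across the top of the two x-running rails, running the full 1392 mm width of the frame in y; the slats are evenly spaced along x between the inner faces of the end posts with equal gaps (rounded down to the nearest mm) at the −x end and between each pair — any rounding remainder accumulates at the +x end.

The bed frame is on the floor beside the stool on its +y side.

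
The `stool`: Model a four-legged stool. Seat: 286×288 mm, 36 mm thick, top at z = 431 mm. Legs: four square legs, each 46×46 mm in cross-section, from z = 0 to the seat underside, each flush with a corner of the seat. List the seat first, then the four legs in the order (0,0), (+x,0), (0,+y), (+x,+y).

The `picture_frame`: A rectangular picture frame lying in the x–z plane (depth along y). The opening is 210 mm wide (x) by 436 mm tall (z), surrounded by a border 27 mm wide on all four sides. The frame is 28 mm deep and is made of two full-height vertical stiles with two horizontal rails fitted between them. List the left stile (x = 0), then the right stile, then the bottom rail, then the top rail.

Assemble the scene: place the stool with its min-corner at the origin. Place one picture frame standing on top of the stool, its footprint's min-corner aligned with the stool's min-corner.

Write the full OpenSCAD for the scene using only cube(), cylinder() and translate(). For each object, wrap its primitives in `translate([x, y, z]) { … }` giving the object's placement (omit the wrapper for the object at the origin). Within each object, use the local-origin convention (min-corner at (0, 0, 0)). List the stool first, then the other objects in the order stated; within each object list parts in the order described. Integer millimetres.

translate([0, 0, 395]) cube([286, 288, 36]);
cube([46, 46, 395]);
translate([240, 0, 0]) cube([46, 46, 395]);
translate([0, 242, 0]) cube([46, 46, 395]);
translate([240, 242, 0]) cube([46, 46, 395]);
translate([0, 0, 431]) {
  cube([27, 28, 490]);
  translate([237, 0, 0]) cube([27, 28, 490]);
  translate([27, 0, 0]) cube([210, 28, 27]);
  translate([27, 0, 463]) cube([210, 28, 27]);
}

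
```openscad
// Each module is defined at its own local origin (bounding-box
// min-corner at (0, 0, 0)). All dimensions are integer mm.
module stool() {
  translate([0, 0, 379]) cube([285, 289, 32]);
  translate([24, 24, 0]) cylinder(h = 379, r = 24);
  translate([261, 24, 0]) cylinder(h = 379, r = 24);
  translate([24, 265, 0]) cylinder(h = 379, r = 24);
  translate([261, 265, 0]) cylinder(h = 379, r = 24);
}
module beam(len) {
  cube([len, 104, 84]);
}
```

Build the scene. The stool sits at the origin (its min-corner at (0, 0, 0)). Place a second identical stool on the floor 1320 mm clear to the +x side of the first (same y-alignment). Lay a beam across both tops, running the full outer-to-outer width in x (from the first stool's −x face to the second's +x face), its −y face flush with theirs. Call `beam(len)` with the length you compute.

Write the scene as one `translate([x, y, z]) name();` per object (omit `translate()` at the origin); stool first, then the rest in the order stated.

stool();
translate([1605, 0, 0]) stool();
translate([0, 0, 411]) beam(1890);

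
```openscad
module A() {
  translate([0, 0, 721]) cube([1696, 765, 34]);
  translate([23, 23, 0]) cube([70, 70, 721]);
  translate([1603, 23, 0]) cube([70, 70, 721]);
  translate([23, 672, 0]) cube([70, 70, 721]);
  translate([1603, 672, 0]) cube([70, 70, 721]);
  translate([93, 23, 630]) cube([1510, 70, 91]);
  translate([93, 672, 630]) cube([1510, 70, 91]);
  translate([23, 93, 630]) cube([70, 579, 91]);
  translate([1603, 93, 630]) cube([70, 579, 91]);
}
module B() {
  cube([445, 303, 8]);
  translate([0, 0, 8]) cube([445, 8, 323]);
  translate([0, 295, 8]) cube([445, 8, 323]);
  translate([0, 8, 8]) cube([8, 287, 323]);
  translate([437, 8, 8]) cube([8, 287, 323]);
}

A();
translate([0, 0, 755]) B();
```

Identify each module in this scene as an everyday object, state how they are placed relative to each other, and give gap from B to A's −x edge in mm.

The open box's min-x is at 0; the table's min-x is 0; gap = 0 mm.

A is a table. B is an open box. The open box is on top of the table. The gap from the open box to the table's −x edge is 0 mm.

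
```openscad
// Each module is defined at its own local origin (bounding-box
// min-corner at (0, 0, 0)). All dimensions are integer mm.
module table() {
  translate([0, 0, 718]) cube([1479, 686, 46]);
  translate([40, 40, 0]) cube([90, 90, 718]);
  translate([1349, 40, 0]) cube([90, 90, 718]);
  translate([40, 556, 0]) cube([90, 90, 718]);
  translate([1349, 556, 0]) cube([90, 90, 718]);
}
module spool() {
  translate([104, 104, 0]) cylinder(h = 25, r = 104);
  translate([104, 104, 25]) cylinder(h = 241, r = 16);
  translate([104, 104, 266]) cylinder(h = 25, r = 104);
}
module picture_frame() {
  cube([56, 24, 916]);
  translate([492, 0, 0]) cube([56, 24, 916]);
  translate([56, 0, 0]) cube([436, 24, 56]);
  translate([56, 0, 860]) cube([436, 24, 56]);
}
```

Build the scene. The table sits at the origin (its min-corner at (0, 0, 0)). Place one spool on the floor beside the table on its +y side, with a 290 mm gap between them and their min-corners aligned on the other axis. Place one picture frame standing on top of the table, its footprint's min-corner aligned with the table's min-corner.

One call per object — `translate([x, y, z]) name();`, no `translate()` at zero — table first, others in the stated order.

table();
translate([0, 976, 0]) spool();
translate([0, 0, 764]) picture_frame();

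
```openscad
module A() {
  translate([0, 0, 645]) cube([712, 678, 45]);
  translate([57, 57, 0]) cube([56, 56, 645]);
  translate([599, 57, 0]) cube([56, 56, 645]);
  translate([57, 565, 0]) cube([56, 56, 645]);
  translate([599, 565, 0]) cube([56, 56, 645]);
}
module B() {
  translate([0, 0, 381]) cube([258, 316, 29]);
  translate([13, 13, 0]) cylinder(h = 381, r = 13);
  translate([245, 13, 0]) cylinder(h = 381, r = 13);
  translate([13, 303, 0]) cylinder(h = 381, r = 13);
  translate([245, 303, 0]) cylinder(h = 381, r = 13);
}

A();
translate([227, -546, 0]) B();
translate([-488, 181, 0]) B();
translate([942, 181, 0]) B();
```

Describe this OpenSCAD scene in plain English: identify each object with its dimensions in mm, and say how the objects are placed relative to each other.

A is a table with a 712×678 mm rectangular top, 45 mm thick, top surface at z = 690 mm, supported by four 56×56 mm square legs, each inset 57 mm from the nearest pair of top edges, running from the floor.

B is a four-legged stool. The seat is a 258×316×29 mm slab whose top surface is at z = 410 mm; four round legs, each 26 mm in diameter, run from the floor (z = 0) to the underside of the seat, each leg's axis is inset half a diameter from the nearest pair of seat edges (so the leg's bounding box is flush with the corner).

Three stools sit around the table at the −y, −x, +x sides.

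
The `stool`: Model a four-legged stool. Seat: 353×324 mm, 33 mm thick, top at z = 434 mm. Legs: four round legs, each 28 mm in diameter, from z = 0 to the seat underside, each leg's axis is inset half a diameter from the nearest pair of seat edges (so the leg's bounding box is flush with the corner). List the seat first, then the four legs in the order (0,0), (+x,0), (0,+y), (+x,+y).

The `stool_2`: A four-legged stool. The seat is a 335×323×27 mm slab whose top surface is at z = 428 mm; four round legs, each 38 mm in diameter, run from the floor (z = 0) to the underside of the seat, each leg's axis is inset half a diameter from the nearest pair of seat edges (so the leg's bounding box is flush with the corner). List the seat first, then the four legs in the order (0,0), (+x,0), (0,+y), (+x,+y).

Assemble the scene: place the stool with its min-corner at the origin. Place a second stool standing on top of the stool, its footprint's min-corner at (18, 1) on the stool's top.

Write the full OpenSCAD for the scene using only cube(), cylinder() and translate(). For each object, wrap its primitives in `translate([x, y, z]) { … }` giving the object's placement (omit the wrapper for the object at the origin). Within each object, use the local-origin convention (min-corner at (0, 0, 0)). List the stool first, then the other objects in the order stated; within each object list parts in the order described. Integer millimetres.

translate([0, 0, 401]) cube([353, 324, 33]);
translate([14, 14, 0]) cylinder(h = 401, r = 14);
translate([339, 14, 0]) cylinder(h = 401, r = 14);
translate([14, 310, 0]) cylinder(h = 401, r = 14);
translate([339, 310, 0]) cylinder(h = 401, r = 14);
translate([18, 1, 434]) {
  translate([0, 0, 401]) cube([335, 323, 27]);
  translate([19, 19, 0]) cylinder(h = 401, r = 19);
  translate([316, 19, 0]) cylinder(h = 401, r = 19);
  translate([19, 304, 0]) cylinder(h = 401, r = 19);
  translate([316, 304, 0]) cylinder(h = 401, r = 19);
}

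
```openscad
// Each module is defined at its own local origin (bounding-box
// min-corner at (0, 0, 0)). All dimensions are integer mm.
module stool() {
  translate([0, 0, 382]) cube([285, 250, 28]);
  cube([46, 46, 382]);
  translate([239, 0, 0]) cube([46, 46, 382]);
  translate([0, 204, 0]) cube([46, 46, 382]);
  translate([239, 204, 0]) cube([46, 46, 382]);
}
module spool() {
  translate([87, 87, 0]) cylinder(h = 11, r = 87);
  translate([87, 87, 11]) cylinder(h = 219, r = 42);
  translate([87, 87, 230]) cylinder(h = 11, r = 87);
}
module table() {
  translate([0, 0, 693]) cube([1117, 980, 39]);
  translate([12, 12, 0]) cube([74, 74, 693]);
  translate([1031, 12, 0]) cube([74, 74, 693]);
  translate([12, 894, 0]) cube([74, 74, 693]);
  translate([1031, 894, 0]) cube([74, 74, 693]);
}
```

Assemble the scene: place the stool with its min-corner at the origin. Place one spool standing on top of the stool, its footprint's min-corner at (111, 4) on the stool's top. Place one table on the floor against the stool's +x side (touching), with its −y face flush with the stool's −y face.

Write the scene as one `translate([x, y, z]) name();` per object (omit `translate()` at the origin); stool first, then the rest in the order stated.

stool();
translate([111, 4, 410]) spool();
translate([285, 0, 0]) table();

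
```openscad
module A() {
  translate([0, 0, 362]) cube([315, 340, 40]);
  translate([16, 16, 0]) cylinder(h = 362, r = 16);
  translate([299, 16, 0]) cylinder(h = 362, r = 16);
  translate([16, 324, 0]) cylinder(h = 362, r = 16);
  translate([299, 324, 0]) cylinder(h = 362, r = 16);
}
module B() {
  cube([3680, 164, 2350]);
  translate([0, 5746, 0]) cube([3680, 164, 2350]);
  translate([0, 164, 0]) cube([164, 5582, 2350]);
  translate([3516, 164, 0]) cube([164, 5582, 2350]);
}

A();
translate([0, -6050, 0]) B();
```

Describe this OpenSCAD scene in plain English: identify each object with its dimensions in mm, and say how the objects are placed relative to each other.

A is a four-legged stool. The seat is 315×340 mm, 40 mm thick, top at z = 402 mm. It stands on four round legs, each 32 mm in diameter, from z = 0 to the seat underside, each leg's axis is inset half a diameter from the nearest pair of seat edges (so the leg's bounding box is flush with the corner).

B is a box-shaped house frame (walls only): outside footprint 3680×5910 mm, wall height 2350 mm, wall thickness 164 mm. The two y-facing walls run the full x-width; the two x-facing walls fit between the inner faces of the y-facing walls.

The house frame is on the floor beside the stool on its −y side.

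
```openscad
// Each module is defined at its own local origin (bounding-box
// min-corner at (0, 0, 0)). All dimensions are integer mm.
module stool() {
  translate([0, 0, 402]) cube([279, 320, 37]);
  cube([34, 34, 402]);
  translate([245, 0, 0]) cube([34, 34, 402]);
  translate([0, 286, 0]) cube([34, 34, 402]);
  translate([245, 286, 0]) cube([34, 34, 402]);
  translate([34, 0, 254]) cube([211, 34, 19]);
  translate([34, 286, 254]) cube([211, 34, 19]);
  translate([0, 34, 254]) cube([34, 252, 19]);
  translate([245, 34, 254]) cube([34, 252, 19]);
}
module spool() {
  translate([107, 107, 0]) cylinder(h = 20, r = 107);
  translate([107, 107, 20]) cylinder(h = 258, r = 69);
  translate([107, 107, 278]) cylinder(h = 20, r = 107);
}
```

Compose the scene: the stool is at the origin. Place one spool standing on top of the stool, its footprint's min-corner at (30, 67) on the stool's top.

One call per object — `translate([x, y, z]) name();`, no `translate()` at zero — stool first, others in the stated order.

stool();
translate([30, 67, 439]) spool();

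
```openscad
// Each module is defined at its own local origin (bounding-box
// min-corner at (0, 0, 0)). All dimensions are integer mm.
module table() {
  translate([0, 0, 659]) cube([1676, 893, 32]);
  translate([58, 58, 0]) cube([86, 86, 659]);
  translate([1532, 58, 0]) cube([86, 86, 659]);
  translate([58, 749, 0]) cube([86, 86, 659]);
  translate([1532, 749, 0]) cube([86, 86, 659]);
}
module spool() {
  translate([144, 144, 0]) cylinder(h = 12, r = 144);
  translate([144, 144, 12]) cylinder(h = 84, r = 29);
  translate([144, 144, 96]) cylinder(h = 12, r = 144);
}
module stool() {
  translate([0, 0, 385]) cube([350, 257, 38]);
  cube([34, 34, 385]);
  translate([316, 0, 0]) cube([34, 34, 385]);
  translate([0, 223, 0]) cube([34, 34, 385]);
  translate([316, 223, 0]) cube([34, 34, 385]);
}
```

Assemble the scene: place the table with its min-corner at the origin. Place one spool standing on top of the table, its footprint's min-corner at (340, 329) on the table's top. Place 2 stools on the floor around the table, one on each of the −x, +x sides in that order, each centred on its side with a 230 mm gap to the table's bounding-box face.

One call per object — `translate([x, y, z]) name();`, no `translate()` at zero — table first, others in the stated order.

table();
translate([340, 329, 691]) spool();
translate([-580, 318, 0]) stool();
translate([1906, 318, 0]) stool();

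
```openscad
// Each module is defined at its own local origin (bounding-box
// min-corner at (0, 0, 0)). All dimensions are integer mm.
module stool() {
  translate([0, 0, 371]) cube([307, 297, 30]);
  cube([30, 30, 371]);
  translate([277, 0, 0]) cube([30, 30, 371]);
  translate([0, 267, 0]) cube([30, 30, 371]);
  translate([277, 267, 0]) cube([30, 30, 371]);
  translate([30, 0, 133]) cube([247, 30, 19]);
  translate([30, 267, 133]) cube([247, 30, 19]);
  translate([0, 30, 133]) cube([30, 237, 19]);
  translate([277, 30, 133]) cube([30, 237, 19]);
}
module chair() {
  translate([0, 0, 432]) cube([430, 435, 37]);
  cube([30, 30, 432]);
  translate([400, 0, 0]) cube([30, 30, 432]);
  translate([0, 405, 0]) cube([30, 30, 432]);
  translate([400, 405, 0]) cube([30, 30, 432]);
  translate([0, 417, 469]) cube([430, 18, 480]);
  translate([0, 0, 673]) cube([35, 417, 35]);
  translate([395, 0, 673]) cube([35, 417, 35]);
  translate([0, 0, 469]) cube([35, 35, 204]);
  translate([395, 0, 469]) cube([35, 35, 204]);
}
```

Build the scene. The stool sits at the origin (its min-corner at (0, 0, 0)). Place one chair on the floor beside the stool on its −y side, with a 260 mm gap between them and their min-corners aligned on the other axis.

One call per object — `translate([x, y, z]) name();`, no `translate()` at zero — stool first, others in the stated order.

stool();
translate([0, -695, 0]) chair();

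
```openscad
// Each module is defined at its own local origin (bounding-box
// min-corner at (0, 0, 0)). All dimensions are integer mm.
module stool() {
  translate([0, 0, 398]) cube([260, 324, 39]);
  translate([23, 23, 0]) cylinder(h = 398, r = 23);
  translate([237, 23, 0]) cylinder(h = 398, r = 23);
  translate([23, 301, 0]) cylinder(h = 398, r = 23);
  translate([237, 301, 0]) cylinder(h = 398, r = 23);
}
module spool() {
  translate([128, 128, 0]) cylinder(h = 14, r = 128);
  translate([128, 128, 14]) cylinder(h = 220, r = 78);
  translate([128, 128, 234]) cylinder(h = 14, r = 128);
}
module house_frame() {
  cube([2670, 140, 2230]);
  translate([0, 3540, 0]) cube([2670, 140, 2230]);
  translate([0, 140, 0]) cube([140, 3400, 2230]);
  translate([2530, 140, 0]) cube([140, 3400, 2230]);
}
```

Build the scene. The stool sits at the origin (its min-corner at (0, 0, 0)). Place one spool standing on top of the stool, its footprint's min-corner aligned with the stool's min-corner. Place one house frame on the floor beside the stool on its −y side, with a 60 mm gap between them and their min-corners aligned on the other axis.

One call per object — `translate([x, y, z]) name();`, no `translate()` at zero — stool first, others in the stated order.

stool();
translate([0, 0, 437]) spool();
translate([0, -3740, 0]) house_frame();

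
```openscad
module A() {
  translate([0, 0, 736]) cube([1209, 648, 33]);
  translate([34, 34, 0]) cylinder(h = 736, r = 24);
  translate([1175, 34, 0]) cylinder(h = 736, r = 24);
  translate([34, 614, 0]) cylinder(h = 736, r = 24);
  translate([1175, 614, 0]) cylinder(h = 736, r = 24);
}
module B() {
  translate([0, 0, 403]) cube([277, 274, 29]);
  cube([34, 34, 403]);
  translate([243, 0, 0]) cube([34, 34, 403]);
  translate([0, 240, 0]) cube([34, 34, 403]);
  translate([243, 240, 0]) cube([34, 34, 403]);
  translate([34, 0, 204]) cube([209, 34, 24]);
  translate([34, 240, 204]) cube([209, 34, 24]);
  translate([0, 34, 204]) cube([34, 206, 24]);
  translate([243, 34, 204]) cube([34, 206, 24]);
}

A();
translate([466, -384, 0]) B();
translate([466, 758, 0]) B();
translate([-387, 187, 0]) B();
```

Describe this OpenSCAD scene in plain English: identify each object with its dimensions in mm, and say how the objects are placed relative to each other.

A is a table with a 1209×648 mm rectangular top, 33 mm thick, top surface at z = 769 mm, supported by four round legs of 48 mm diameter, each leg's bounding box inset 10 mm from the nearest pair of top edges, running from the floor.

B is a four-legged stool. The seat is a 277×274×29 mm slab whose top surface is at z = 432 mm; four square legs, each 34×34 mm in cross-section, run from the floor (z = 0) to the underside of the seat, each flush with a corner of the seat. Four stretchers, 34 mm wide and 24 mm tall, connect adjacent legs with their undersides at z = 204 mm, each running between the inner faces of the legs it joins and aligned with the legs' outer faces on the other axis.

Three stools sit around the table at the −y, +y, −x sides.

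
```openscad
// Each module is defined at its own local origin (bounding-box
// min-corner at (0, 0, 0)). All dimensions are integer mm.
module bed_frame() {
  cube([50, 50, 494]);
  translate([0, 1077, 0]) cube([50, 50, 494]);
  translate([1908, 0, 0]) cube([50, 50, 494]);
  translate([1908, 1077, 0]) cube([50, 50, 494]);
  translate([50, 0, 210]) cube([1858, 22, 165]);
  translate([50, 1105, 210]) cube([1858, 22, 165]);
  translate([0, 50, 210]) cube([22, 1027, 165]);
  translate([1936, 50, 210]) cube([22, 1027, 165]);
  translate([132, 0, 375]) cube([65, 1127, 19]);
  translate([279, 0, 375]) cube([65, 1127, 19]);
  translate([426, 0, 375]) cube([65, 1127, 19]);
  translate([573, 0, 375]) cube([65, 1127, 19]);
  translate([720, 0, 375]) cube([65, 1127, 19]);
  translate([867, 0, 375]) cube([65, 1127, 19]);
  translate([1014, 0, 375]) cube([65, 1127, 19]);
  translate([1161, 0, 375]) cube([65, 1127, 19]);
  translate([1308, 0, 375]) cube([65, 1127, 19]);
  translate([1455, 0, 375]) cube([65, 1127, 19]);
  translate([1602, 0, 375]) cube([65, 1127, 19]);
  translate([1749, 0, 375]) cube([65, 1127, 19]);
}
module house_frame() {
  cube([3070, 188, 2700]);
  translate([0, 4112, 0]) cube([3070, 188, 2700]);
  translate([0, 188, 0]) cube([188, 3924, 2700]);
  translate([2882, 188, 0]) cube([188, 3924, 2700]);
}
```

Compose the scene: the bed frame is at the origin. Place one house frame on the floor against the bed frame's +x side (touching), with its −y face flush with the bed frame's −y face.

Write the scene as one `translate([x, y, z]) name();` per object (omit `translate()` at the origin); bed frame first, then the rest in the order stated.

bed_frame();
translate([1958, 0, 0]) house_frame();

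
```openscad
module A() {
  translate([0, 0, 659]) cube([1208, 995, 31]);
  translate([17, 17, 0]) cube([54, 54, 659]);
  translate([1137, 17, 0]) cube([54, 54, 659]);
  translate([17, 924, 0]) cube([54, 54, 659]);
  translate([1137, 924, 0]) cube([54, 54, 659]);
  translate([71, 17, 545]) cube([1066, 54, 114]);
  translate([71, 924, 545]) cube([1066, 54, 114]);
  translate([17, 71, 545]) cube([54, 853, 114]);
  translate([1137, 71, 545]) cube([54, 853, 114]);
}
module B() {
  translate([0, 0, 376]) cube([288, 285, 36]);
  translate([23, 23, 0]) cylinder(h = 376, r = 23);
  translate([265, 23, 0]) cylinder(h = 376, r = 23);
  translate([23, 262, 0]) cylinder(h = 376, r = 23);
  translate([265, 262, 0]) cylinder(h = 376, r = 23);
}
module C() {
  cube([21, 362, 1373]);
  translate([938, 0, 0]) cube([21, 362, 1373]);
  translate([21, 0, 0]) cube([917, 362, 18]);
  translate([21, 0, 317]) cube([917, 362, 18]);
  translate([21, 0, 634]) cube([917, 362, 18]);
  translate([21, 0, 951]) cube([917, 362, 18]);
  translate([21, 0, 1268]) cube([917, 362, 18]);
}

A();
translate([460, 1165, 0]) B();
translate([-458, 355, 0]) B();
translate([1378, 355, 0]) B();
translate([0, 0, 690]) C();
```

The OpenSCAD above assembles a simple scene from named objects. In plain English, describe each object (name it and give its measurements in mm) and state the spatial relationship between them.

A is a table: top 1208 mm (x) × 995 mm (y), 31 mm thick, upper face at z = 690 mm, on four 54×54 mm square legs, each inset 17 mm from the nearest pair of top edges, running from z = 0 to the bottom of the top. Four apron rails, 54 mm thick and 114 mm tall, run between adjacent legs with their top edges flush with the underside of the top and their outer faces flush with the legs' outer faces.

B is a four-legged stool. The seat is a 288×285×36 mm slab whose top surface is at z = 412 mm; four round legs, each 46 mm in diameter, run from the floor (z = 0) to the underside of the seat, each leg's axis is inset half a diameter from the nearest pair of seat edges (so the leg's bounding box is flush with the corner).

C is an open bookshelf. Two side panels, each 21 mm thick, 362 mm deep and 1373 mm tall, stand 959 mm apart (outside-to-outside). Between them sit 5 shelves, each 18 mm thick and 362 mm deep, spanning the full gap between the sides. The bottom shelf rests on the floor (its underside at z = 0) and the clear gap between one shelf's top and the next shelf's underside is 299 mm.

Three stools sit around the table at the +y, −x, +x sides. The bookshelf is on top of the table.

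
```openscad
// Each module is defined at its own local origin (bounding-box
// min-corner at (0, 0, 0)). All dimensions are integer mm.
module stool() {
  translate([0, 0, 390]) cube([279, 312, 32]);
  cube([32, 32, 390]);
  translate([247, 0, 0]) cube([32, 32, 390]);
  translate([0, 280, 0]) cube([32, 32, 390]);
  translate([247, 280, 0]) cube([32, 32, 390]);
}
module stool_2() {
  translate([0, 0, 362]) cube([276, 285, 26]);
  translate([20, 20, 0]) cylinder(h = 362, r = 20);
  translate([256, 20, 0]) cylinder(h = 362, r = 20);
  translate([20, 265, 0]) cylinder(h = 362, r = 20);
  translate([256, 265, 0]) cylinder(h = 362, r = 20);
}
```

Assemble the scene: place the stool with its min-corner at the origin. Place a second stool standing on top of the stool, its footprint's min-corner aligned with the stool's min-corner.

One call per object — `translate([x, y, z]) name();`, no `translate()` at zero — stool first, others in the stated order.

stool();
translate([0, 0, 422]) stool_2();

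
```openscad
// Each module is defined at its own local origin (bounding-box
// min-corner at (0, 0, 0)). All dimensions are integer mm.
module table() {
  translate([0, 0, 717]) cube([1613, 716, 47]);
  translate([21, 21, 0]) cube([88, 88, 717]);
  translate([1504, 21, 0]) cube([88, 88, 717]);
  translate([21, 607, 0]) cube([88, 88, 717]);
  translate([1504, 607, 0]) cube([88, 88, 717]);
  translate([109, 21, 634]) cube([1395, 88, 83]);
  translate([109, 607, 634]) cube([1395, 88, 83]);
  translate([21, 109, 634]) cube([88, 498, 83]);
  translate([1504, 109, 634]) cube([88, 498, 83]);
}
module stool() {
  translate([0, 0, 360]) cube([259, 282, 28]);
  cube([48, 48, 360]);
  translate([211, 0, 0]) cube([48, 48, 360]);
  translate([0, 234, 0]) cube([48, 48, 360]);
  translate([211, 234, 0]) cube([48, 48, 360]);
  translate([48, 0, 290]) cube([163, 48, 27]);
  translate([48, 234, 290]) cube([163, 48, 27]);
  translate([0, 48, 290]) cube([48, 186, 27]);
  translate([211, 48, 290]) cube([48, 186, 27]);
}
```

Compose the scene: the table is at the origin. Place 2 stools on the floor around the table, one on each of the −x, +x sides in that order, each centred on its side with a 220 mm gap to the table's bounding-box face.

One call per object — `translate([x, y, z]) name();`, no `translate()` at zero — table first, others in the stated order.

table();
translate([-479, 217, 0]) stool();
translate([1833, 217, 0]) stool();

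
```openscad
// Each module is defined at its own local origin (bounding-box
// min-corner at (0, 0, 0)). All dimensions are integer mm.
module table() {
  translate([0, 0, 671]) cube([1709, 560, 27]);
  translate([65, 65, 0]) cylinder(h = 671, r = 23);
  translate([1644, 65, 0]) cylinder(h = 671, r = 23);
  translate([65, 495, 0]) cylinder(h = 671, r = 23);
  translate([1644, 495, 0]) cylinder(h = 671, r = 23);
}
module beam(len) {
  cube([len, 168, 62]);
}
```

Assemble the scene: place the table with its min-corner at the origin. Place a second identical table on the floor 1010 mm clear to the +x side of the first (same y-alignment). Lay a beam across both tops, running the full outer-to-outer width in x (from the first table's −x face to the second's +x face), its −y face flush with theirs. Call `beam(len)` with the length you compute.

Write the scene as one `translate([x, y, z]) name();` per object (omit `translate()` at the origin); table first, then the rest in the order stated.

table();
translate([2719, 0, 0]) table();
translate([0, 0, 698]) beam(4428);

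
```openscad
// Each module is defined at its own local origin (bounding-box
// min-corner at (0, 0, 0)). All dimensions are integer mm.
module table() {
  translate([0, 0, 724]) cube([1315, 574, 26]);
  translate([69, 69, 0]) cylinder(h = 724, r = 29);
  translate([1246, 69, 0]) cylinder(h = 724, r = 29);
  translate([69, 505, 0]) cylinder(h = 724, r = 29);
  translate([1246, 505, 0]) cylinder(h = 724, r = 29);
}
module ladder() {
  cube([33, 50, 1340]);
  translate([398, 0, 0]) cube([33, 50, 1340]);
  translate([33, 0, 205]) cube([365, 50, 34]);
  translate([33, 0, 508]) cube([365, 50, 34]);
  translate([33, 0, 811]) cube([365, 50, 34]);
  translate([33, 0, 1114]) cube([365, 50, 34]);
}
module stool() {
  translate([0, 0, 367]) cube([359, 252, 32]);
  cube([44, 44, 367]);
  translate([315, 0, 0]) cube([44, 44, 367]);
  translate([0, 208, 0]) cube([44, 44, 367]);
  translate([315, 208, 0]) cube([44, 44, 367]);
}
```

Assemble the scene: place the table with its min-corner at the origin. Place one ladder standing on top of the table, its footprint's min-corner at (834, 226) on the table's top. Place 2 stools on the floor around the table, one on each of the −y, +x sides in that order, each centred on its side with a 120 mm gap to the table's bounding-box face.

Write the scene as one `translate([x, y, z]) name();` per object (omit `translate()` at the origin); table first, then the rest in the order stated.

table();
translate([834, 226, 750]) ladder();
translate([478, -372, 0]) stool();
translate([1435, 161, 0]) stool();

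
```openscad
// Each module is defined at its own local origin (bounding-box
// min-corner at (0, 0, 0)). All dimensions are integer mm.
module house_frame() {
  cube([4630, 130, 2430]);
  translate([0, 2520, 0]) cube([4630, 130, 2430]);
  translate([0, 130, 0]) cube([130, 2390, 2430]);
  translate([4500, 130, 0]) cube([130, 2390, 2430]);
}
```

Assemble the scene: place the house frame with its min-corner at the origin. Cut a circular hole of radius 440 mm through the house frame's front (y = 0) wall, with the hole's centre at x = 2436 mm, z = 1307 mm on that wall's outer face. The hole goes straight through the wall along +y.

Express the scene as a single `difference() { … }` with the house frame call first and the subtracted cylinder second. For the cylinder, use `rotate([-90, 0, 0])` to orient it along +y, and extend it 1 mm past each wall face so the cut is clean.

difference() {
  house_frame();
  translate([2436, -1, 1307]) rotate([-90, 0, 0]) cylinder(h = 132, r = 440);
}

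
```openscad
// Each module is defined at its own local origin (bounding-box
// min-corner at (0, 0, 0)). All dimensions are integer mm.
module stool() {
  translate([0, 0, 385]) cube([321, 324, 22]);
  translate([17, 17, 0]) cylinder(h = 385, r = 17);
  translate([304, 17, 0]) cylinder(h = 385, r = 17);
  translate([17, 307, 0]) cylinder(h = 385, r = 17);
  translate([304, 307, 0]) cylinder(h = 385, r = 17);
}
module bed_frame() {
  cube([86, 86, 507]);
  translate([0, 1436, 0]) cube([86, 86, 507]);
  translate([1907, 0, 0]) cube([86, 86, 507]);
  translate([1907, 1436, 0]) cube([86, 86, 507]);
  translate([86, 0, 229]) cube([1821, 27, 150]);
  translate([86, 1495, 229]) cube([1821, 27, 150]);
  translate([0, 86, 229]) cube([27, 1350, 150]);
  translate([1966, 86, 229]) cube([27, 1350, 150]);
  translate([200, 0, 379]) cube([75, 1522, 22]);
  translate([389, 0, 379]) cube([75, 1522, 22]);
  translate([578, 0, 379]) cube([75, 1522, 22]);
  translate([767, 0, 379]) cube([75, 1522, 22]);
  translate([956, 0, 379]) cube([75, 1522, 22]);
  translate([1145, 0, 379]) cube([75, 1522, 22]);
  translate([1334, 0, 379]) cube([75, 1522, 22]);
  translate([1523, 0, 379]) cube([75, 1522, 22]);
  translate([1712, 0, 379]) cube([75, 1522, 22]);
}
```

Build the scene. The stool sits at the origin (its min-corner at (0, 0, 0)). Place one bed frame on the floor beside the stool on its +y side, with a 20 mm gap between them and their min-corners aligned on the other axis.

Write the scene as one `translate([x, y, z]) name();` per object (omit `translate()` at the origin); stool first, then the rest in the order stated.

stool();
translate([0, 344, 0]) bed_frame();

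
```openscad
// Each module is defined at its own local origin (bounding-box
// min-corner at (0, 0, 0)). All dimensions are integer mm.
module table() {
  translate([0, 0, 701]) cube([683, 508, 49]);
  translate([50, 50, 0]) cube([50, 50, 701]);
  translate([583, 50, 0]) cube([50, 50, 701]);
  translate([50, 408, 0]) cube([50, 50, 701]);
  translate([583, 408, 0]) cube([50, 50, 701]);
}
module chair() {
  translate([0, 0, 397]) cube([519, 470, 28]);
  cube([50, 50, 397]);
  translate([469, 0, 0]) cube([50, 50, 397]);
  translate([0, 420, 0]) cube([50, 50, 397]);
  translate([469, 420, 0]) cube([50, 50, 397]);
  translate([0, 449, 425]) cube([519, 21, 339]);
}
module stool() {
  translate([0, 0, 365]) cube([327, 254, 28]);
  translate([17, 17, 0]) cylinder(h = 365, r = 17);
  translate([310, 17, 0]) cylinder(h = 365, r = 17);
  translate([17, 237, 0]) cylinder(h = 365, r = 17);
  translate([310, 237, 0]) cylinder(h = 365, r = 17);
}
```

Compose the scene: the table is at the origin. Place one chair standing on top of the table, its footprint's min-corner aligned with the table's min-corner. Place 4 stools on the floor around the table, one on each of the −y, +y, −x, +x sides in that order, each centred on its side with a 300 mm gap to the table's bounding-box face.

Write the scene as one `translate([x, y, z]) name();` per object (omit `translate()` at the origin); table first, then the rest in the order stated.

table();
translate([0, 0, 750]) chair();
translate([178, -554, 0]) stool();
translate([178, 808, 0]) stool();
translate([-627, 127, 0]) stool();
translate([983, 127, 0]) stool();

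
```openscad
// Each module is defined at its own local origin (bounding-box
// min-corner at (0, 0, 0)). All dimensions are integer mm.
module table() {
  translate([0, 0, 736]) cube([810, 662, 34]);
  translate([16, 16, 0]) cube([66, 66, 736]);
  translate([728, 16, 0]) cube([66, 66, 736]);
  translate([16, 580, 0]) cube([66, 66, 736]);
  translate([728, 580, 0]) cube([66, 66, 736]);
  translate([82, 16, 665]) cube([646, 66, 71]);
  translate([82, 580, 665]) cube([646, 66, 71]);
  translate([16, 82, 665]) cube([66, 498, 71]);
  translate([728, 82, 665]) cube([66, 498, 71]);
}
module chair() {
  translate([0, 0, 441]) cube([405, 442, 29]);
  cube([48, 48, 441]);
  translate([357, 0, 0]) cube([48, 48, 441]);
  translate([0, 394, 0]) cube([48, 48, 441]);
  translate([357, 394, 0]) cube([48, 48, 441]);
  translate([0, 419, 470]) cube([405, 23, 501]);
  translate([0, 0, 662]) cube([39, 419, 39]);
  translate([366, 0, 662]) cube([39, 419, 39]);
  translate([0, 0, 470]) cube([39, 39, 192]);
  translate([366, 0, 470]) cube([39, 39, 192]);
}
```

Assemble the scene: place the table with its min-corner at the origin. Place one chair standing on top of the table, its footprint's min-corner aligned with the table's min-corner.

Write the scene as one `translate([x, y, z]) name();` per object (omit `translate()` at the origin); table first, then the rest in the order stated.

table();
translate([0, 0, 770]) chair();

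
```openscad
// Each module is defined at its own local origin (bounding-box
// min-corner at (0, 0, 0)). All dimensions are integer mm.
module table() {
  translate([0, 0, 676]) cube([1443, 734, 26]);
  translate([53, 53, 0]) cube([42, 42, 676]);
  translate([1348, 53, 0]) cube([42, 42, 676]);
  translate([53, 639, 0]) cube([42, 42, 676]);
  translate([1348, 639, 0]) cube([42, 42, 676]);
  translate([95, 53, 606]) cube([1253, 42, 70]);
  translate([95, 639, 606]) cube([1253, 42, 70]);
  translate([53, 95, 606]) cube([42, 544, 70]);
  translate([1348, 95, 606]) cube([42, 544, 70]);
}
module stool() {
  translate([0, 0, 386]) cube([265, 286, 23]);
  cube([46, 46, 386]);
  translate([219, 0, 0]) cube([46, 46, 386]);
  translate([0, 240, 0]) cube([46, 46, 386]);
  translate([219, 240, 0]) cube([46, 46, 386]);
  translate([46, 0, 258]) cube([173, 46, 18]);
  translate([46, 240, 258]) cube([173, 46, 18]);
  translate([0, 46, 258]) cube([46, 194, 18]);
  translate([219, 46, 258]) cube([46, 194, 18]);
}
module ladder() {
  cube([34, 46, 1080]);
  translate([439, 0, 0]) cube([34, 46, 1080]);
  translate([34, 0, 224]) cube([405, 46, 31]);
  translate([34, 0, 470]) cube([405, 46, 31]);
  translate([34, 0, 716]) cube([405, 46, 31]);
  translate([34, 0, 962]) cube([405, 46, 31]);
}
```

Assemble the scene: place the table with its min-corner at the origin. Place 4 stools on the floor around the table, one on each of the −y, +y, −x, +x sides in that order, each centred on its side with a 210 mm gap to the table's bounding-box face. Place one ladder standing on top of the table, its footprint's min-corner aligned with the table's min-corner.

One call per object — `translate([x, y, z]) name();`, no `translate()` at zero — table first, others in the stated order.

table();
translate([589, -496, 0]) stool();
translate([589, 944, 0]) stool();
translate([-475, 224, 0]) stool();
translate([1653, 224, 0]) stool();
translate([0, 0, 702]) ladder();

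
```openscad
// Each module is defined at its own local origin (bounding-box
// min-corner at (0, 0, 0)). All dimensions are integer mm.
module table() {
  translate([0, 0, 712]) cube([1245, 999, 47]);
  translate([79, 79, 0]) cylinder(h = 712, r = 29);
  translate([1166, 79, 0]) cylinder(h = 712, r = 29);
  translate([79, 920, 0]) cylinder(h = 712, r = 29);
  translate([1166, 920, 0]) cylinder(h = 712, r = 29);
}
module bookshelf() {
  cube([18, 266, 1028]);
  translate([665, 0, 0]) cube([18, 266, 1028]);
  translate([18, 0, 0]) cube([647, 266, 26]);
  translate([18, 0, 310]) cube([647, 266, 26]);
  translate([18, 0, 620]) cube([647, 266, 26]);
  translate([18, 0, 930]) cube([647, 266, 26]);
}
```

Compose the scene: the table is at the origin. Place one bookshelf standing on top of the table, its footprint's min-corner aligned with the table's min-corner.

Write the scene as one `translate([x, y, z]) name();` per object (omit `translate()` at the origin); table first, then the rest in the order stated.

table();
translate([0, 0, 759]) bookshelf();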